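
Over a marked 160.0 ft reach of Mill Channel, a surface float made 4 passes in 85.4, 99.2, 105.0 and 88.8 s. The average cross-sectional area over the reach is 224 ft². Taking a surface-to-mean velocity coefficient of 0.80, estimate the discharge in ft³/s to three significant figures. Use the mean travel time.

t̄ = (85.4 + 99.2 + 105.0 + 88.8) / 4 = 94.6 s
v_surface = L / t̄ = 160.0 / 94.6 = 1.691 ft/s
v_mean = 0.80 × 1.691 = 1.353 ft/s
Q = A × v_mean = 224 × 1.353 = 303.1 ft³/s

303 ft³/s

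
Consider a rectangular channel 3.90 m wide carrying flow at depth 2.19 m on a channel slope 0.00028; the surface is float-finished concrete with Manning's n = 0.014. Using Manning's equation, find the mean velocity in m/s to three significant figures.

1.22 m/s

A = b·y = 3.90 × 2.19 = 8.541 m²
P = b + 2y = 3.90 + 2×2.19 = 8.280 m
R = A/P = 8.541/8.280 = 1.032 m
Q = (1/n)·A·R^(2/3)·S^(1/2) = (1/0.014) × 8.541 × 1.032^(2/3) × 0.00028^(1/2) = 10.42 m³/s
V = Q/A = 10.42/8.541 = 1.220 m/s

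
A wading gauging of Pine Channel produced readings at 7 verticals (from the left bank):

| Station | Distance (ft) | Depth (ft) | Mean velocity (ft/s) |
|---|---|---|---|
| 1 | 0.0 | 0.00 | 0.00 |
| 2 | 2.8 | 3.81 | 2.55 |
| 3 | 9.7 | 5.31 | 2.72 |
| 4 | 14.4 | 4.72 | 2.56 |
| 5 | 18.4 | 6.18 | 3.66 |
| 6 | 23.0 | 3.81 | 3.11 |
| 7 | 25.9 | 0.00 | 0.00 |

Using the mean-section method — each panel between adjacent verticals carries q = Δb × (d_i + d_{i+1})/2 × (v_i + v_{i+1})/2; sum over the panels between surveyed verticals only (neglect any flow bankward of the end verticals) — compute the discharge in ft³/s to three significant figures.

Panel 1-2: Δb = 2.8 ft, d̄ = (0.00+3.81)/2 = 1.905, v̄ = (0.00+2.55)/2 = 1.275 → q = 2.8×1.905×1.275 = 6.801 ft³/s
Panel 2-3: Δb = 6.9 ft, d̄ = (3.81+5.31)/2 = 4.56, v̄ = (2.55+2.72)/2 = 2.635 → q = 6.9×4.56×2.635 = 82.91 ft³/s
Panel 3-4: Δb = 4.7 ft, d̄ = (5.31+4.72)/2 = 5.015, v̄ = (2.72+2.56)/2 = 2.64 → q = 4.7×5.015×2.64 = 62.23 ft³/s
Panel 4-5: Δb = 4 ft, d̄ = (4.72+6.18)/2 = 5.45, v̄ = (2.56+3.66)/2 = 3.11 → q = 4×5.45×3.11 = 67.80 ft³/s
Panel 5-6: Δb = 4.6 ft, d̄ = (6.18+3.81)/2 = 4.995, v̄ = (3.66+3.11)/2 = 3.385 → q = 4.6×4.995×3.385 = 77.78 ft³/s
Panel 6-7: Δb = 2.9 ft, d̄ = (3.81+0.00)/2 = 1.905, v̄ = (3.11+0.00)/2 = 1.555 → q = 2.9×1.905×1.555 = 8.591 ft³/s
Q = Σ q = 306.1 ft³/s

306 ft³/s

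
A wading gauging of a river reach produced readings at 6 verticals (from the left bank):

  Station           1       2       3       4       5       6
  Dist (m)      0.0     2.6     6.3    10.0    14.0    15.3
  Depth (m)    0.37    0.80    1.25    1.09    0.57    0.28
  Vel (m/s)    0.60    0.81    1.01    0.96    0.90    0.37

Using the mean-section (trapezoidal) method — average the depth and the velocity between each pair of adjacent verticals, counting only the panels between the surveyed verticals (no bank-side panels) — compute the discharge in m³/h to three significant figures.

44000 m³/h

Panel 1-2: Δb = 2.6 m, d̄ = (0.37+0.80)/2 = 0.585, v̄ = (0.60+0.81)/2 = 0.705 → q = 2.6×0.585×0.705 = 1.072 m³/s
Panel 2-3: Δb = 3.7 m, d̄ = (0.80+1.25)/2 = 1.025, v̄ = (0.81+1.01)/2 = 0.91 → q = 3.7×1.025×0.91 = 3.451 m³/s
Panel 3-4: Δb = 3.7 m, d̄ = (1.25+1.09)/2 = 1.17, v̄ = (1.01+0.96)/2 = 0.985 → q = 3.7×1.17×0.985 = 4.264 m³/s
Panel 4-5: Δb = 4 m, d̄ = (1.09+0.57)/2 = 0.83, v̄ = (0.96+0.90)/2 = 0.93 → q = 4×0.83×0.93 = 3.088 m³/s
Panel 5-6: Δb = 1.3 m, d̄ = (0.57+0.28)/2 = 0.425, v̄ = (0.90+0.37)/2 = 0.635 → q = 1.3×0.425×0.635 = 0.3508 m³/s
Q = Σ q = 12.23 m³/s
= 12.23 × 3600 = 44010 m³/h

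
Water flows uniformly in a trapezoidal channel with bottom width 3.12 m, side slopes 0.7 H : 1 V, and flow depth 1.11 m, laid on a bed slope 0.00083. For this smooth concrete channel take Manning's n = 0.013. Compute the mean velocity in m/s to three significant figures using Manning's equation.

1.82 m/s

A = (b + z·y)·y = (3.12 + 0.7×1.11)×1.11 = 4.326 m²
P = b + 2y√(1+z²) = 3.12 + 2×1.11×√(1+0.7²) = 5.830 m
R = A/P = 4.326/5.830 = 0.7420 m
Q = (1/n)·A·R^(2/3)·S^(1/2) = (1/0.013) × 4.326 × 0.7420^(2/3) × 0.00083^(1/2) = 7.857 m³/s
V = Q/A = 7.857/4.326 = 1.816 m/s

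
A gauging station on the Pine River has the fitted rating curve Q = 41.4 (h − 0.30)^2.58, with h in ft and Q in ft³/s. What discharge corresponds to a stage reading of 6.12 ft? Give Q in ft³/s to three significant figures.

3890 ft³/s

Q = 41.4 × (6.12 − 0.30)^2.58 = 41.4 × 5.82^2.58 = 3895 ft³/s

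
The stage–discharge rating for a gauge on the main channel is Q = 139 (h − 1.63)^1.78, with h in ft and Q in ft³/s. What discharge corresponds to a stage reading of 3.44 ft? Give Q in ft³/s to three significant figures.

Q = 139 × (3.44 − 1.63)^1.78 = 139 × 1.81^1.78 = 399.7 ft³/s

400 ft³/s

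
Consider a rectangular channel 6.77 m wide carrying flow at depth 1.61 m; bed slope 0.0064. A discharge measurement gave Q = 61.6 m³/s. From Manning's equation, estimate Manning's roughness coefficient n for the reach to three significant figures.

A = b·y = 6.77 × 1.61 = 10.90 m²
P = b + 2y = 6.77 + 2×1.61 = 9.990 m
R = A/P = 10.90/9.990 = 1.091 m
n = (1/Q)·A·R^(2/3)·S^(1/2) = (1/61.6) × 10.90 × 1.060 × 0.08000 = 0.01500

0.0150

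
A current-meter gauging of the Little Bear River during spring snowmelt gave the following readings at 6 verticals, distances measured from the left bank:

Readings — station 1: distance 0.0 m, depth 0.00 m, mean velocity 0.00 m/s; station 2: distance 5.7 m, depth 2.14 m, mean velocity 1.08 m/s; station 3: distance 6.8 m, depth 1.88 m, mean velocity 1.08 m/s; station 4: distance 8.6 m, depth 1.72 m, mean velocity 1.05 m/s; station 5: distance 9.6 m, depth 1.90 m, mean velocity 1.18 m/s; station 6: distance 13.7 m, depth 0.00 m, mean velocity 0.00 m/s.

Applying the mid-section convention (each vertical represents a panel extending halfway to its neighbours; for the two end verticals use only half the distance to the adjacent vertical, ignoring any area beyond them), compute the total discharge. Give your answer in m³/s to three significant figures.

w_2 = (6.8 − 0.0)/2 = 3.4 m; q_2 = 1.08 × 2.14 × 3.4 = 7.858 m³/s
w_3 = (8.6 − 5.7)/2 = 1.45 m; q_3 = 1.08 × 1.88 × 1.45 = 2.944 m³/s
w_4 = (9.6 − 6.8)/2 = 1.4 m; q_4 = 1.05 × 1.72 × 1.4 = 2.528 m³/s
w_5 = (13.7 − 8.6)/2 = 2.55 m; q_5 = 1.18 × 1.90 × 2.55 = 5.717 m³/s
Stations 1, 6 contribute zero (depth or velocity is 0).
Q = Σ qᵢ = 19.05 m³/s

19.0 m³/s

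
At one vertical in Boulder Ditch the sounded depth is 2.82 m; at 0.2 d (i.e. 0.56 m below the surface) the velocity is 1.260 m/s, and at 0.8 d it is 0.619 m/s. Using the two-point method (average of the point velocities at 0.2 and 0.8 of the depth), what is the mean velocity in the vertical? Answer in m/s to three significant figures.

v̄ = (1.260 + 0.619) / 2 = 0.9395 m/s

0.940 m/s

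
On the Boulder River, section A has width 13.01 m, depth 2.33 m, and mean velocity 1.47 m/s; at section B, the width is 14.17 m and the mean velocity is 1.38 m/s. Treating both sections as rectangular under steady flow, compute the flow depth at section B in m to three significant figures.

Q = A₁V₁ = (13.01×2.33) × 1.47 = 44.56 m³/s
d₂ = Q/(b₂ V₂) = 44.56/(14.17×1.38) = 2.279 m

2.28 m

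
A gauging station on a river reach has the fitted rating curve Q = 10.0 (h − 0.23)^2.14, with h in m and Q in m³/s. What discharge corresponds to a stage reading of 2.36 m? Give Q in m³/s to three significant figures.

50.4 m³/s

Q = 10.0 × (2.36 − 0.23)^2.14 = 10.0 × 2.13^2.14 = 50.44 m³/s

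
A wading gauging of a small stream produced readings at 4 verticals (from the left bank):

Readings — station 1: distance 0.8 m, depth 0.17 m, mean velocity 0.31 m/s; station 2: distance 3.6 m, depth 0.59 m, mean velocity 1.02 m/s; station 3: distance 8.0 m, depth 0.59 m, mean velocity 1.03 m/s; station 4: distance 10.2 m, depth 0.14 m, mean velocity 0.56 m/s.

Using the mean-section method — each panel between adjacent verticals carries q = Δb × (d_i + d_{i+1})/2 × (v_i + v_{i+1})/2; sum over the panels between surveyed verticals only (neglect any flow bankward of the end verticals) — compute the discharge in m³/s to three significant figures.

4.01 m³/s

Panel 1-2: Δb = 2.8 m, d̄ = (0.17+0.59)/2 = 0.38, v̄ = (0.31+1.02)/2 = 0.665 → q = 2.8×0.38×0.665 = 0.7076 m³/s
Panel 2-3: Δb = 4.4 m, d̄ = (0.59+0.59)/2 = 0.59, v̄ = (1.02+1.03)/2 = 1.025 → q = 4.4×0.59×1.025 = 2.661 m³/s
Panel 3-4: Δb = 2.2 m, d̄ = (0.59+0.14)/2 = 0.365, v̄ = (1.03+0.56)/2 = 0.795 → q = 2.2×0.365×0.795 = 0.6384 m³/s
Q = Σ q = 4.007 m³/s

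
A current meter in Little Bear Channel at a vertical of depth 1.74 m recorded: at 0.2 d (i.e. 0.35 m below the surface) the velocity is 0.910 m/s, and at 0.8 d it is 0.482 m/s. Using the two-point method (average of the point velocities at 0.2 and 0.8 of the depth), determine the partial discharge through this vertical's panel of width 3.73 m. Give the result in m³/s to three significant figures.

4.52 m³/s

v̄ = (0.910 + 0.482) / 2 = 0.6960 m/s
q = v̄ × d × w = 0.6960 × 1.74 × 3.73 = 4.517 m³/s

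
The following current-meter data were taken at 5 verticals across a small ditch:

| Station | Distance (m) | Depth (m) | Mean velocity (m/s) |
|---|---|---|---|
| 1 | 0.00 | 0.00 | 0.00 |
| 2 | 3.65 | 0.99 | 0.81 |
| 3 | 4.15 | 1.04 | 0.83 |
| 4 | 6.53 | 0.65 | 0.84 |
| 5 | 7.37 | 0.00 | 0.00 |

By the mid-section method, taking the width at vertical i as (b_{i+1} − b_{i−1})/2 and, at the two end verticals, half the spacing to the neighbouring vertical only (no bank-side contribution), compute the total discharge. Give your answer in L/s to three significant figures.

w_2 = (4.15 − 0.00)/2 = 2.075 m; q_2 = 0.81 × 0.99 × 2.075 = 1.664 m³/s
w_3 = (6.53 − 3.65)/2 = 1.44 m; q_3 = 0.83 × 1.04 × 1.44 = 1.243 m³/s
w_4 = (7.37 − 4.15)/2 = 1.61 m; q_4 = 0.84 × 0.65 × 1.61 = 0.8791 m³/s
Stations 1, 5 contribute zero (depth or velocity is 0).
Q = Σ qᵢ = 3.786 m³/s
= 3.786 × 1000 = 3786 L/s

3790 L/s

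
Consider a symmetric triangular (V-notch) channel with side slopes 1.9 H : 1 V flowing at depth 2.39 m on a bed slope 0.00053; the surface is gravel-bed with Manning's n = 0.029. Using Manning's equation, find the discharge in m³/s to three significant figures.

8.94 m³/s

A = z·y² = 1.9×2.39² = 10.85 m²
P = 2y√(1+z²) = 2×2.39×√(1+1.9²) = 10.26 m
R = A/P = 10.85/10.26 = 1.057 m
Q = (1/n)·A·R^(2/3)·S^(1/2) = (1/0.029) × 10.85 × 1.057^(2/3) × 0.00053^(1/2) = 8.943 m³/s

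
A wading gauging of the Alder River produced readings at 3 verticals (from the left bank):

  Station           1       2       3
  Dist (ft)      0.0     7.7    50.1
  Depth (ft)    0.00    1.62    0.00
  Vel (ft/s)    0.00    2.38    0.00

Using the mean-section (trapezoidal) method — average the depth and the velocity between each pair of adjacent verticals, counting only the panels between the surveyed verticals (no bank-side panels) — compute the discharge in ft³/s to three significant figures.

48.3 ft³/s

Panel 1-2: Δb = 7.7 ft, d̄ = (0.00+1.62)/2 = 0.81, v̄ = (0.00+2.38)/2 = 1.19 → q = 7.7×0.81×1.19 = 7.422 ft³/s
Panel 2-3: Δb = 42.4 ft, d̄ = (1.62+0.00)/2 = 0.81, v̄ = (2.38+0.00)/2 = 1.19 → q = 42.4×0.81×1.19 = 40.87 ft³/s
Q = Σ q = 48.29 ft³/s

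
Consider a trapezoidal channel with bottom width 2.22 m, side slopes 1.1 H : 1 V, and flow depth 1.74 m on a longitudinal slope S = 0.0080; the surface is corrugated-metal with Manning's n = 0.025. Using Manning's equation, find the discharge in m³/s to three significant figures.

25.3 m³/s

A = (b + z·y)·y = (2.22 + 1.1×1.74)×1.74 = 7.193 m²
P = b + 2y√(1+z²) = 2.22 + 2×1.74×√(1+1.1²) = 7.393 m
R = A/P = 7.193/7.393 = 0.9729 m
Q = (1/n)·A·R^(2/3)·S^(1/2) = (1/0.025) × 7.193 × 0.9729^(2/3) × 0.0080^(1/2) = 25.27 m³/s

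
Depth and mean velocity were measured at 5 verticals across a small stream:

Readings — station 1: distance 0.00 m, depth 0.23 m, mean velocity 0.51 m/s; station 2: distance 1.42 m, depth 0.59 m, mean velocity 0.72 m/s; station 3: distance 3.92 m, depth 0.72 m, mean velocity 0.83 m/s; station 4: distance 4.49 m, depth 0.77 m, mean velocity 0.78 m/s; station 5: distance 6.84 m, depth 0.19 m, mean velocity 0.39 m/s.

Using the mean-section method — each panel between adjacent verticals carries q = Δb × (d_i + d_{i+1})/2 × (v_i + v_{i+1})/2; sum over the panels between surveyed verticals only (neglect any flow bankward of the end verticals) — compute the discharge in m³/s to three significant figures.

Panel 1-2: Δb = 1.42 m, d̄ = (0.23+0.59)/2 = 0.41, v̄ = (0.51+0.72)/2 = 0.615 → q = 1.42×0.41×0.615 = 0.3581 m³/s
Panel 2-3: Δb = 2.5 m, d̄ = (0.59+0.72)/2 = 0.655, v̄ = (0.72+0.83)/2 = 0.775 → q = 2.5×0.655×0.775 = 1.269 m³/s
Panel 3-4: Δb = 0.57 m, d̄ = (0.72+0.77)/2 = 0.745, v̄ = (0.83+0.78)/2 = 0.805 → q = 0.57×0.745×0.805 = 0.3418 m³/s
Panel 4-5: Δb = 2.35 m, d̄ = (0.77+0.19)/2 = 0.48, v̄ = (0.78+0.39)/2 = 0.585 → q = 2.35×0.48×0.585 = 0.6599 m³/s
Q = Σ q = 2.629 m³/s

2.63 m³/s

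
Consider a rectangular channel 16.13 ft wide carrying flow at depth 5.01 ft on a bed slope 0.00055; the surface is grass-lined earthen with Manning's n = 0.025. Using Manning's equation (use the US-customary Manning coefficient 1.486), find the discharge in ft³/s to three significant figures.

239 ft³/s

A = b·y = 16.13 × 5.01 = 80.81 ft²
P = b + 2y = 16.13 + 2×5.01 = 26.15 ft
R = A/P = 80.81/26.15 = 3.090 ft
Q = (1.486/n)·A·R^(2/3)·S^(1/2) = (1.486/0.025) × 80.81 × 3.090^(2/3) × 0.00055^(1/2) = 239.0 ft³/s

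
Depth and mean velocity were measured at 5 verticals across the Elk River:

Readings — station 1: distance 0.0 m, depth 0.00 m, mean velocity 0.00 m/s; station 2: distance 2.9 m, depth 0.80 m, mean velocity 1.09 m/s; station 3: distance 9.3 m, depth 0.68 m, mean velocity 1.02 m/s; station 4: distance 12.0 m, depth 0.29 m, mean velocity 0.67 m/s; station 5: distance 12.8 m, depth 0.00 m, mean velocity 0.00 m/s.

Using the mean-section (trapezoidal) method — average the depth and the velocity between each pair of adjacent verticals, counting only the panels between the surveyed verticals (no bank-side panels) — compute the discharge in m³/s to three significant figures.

6.77 m³/s

Panel 1-2: Δb = 2.9 m, d̄ = (0.00+0.80)/2 = 0.4, v̄ = (0.00+1.09)/2 = 0.545 → q = 2.9×0.4×0.545 = 0.6322 m³/s
Panel 2-3: Δb = 6.4 m, d̄ = (0.80+0.68)/2 = 0.74, v̄ = (1.09+1.02)/2 = 1.055 → q = 6.4×0.74×1.055 = 4.996 m³/s
Panel 3-4: Δb = 2.7 m, d̄ = (0.68+0.29)/2 = 0.485, v̄ = (1.02+0.67)/2 = 0.845 → q = 2.7×0.485×0.845 = 1.107 m³/s
Panel 4-5: Δb = 0.8 m, d̄ = (0.29+0.00)/2 = 0.145, v̄ = (0.67+0.00)/2 = 0.335 → q = 0.8×0.145×0.335 = 0.03886 m³/s
Q = Σ q = 6.774 m³/s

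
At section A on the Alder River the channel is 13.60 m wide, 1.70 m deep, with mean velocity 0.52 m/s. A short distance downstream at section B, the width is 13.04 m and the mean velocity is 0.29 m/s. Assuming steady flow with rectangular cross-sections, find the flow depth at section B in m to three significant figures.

3.18 m

Q = A₁V₁ = (13.60×1.70) × 0.52 = 12.02 m³/s
d₂ = Q/(b₂ V₂) = 12.02/(13.04×0.29) = 3.179 m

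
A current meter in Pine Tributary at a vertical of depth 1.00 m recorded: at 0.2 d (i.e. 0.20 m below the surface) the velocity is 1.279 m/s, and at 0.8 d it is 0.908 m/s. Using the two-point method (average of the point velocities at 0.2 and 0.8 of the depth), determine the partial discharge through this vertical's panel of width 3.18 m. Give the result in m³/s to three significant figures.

3.48 m³/s

v̄ = (1.279 + 0.908) / 2 = 1.094 m/s
q = v̄ × d × w = 1.094 × 1.00 × 3.18 = 3.477 m³/s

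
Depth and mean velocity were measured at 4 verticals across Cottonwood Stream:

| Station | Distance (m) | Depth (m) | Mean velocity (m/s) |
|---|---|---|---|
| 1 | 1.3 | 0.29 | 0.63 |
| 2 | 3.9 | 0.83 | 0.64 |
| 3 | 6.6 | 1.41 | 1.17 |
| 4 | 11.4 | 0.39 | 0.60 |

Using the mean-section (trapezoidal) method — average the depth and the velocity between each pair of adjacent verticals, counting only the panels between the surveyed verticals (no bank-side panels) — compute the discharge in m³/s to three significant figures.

Panel 1-2: Δb = 2.6 m, d̄ = (0.29+0.83)/2 = 0.56, v̄ = (0.63+0.64)/2 = 0.635 → q = 2.6×0.56×0.635 = 0.9246 m³/s
Panel 2-3: Δb = 2.7 m, d̄ = (0.83+1.41)/2 = 1.12, v̄ = (0.64+1.17)/2 = 0.905 → q = 2.7×1.12×0.905 = 2.737 m³/s
Panel 3-4: Δb = 4.8 m, d̄ = (1.41+0.39)/2 = 0.9, v̄ = (1.17+0.60)/2 = 0.885 → q = 4.8×0.9×0.885 = 3.823 m³/s
Q = Σ q = 7.484 m³/s

7.48 m³/s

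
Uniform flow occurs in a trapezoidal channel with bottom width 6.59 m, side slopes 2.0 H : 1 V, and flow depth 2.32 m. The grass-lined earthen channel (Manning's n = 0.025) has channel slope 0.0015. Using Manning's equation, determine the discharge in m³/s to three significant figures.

53.7 m³/s

A = (b + z·y)·y = (6.59 + 2.0×2.32)×2.32 = 26.05 m²
P = b + 2y√(1+z²) = 6.59 + 2×2.32×√(1+2.0²) = 16.97 m
R = A/P = 26.05/16.97 = 1.536 m
Q = (1/n)·A·R^(2/3)·S^(1/2) = (1/0.025) × 26.05 × 1.536^(2/3) × 0.0015^(1/2) = 53.73 m³/s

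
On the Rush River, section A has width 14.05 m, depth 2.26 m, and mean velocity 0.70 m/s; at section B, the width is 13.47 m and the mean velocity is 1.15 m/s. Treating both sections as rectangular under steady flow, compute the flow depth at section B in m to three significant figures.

1.43 m

Q = A₁V₁ = (14.05×2.26) × 0.70 = 22.23 m³/s
d₂ = Q/(b₂ V₂) = 22.23/(13.47×1.15) = 1.435 m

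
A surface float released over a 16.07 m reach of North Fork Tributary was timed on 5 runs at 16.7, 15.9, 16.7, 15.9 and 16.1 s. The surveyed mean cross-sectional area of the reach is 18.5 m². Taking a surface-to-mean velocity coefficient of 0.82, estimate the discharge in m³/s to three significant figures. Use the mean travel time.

15.0 m³/s

t̄ = (16.7 + 15.9 + 16.7 + 15.9 + 16.1) / 5 = 16.26 s
v_surface = L / t̄ = 16.07 / 16.26 = 0.9883 m/s
v_mean = 0.82 × 0.9883 = 0.8104 m/s
Q = A × v_mean = 18.5 × 0.8104 = 14.99 m³/s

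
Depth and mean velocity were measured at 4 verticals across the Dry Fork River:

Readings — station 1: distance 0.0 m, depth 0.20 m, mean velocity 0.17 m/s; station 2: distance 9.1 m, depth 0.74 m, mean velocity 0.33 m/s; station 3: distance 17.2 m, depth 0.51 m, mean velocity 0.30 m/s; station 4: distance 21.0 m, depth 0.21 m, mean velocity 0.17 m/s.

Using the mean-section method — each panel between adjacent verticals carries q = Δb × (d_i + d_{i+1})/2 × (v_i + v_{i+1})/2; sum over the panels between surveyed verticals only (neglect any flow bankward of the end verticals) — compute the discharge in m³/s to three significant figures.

Panel 1-2: Δb = 9.1 m, d̄ = (0.20+0.74)/2 = 0.47, v̄ = (0.17+0.33)/2 = 0.25 → q = 9.1×0.47×0.25 = 1.069 m³/s
Panel 2-3: Δb = 8.1 m, d̄ = (0.74+0.51)/2 = 0.625, v̄ = (0.33+0.30)/2 = 0.315 → q = 8.1×0.625×0.315 = 1.595 m³/s
Panel 3-4: Δb = 3.8 m, d̄ = (0.51+0.21)/2 = 0.36, v̄ = (0.30+0.17)/2 = 0.235 → q = 3.8×0.36×0.235 = 0.3215 m³/s
Q = Σ q = 2.985 m³/s

2.99 m³/s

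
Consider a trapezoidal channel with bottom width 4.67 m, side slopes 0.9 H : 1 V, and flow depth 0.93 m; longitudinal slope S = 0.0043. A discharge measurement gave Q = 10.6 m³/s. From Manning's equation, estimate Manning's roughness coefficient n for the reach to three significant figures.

0.0253

A = (b + z·y)·y = (4.67 + 0.9×0.93)×0.93 = 5.122 m²
P = b + 2y√(1+z²) = 4.67 + 2×0.93×√(1+0.9²) = 7.172 m
R = A/P = 5.122/7.172 = 0.7141 m
n = (1/Q)·A·R^(2/3)·S^(1/2) = (1/10.6) × 5.122 × 0.7989 × 0.06557 = 0.02531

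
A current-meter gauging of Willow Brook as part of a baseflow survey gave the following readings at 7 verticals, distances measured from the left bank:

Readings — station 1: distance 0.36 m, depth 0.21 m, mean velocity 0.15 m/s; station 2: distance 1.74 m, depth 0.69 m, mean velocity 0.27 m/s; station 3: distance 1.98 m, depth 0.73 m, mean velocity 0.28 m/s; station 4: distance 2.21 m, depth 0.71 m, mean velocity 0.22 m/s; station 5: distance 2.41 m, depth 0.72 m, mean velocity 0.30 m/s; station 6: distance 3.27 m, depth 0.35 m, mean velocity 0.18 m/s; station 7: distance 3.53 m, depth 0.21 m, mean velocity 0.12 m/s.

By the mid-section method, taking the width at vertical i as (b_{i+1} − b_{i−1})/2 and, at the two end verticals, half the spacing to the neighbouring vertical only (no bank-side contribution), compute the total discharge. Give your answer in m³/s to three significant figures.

w_1 = (1.74 − 0.36)/2 = 0.69 m; q_1 = 0.15 × 0.21 × 0.69 = 0.02174 m³/s
w_2 = (1.98 − 0.36)/2 = 0.81 m; q_2 = 0.27 × 0.69 × 0.81 = 0.1509 m³/s
w_3 = (2.21 − 1.74)/2 = 0.235 m; q_3 = 0.28 × 0.73 × 0.235 = 0.04803 m³/s
w_4 = (2.41 − 1.98)/2 = 0.215 m; q_4 = 0.22 × 0.71 × 0.215 = 0.03358 m³/s
w_5 = (3.27 − 2.21)/2 = 0.53 m; q_5 = 0.30 × 0.72 × 0.53 = 0.1145 m³/s
w_6 = (3.53 − 2.41)/2 = 0.56 m; q_6 = 0.18 × 0.35 × 0.56 = 0.03528 m³/s
w_7 = (3.53 − 3.27)/2 = 0.13 m; q_7 = 0.12 × 0.21 × 0.13 = 0.003276 m³/s
Q = Σ qᵢ = 0.4073 m³/s

0.407 m³/s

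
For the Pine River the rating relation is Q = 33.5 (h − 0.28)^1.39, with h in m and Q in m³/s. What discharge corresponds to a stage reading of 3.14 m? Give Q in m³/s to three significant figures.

144 m³/s

Q = 33.5 × (3.14 − 0.28)^1.39 = 33.5 × 2.86^1.39 = 144.3 m³/s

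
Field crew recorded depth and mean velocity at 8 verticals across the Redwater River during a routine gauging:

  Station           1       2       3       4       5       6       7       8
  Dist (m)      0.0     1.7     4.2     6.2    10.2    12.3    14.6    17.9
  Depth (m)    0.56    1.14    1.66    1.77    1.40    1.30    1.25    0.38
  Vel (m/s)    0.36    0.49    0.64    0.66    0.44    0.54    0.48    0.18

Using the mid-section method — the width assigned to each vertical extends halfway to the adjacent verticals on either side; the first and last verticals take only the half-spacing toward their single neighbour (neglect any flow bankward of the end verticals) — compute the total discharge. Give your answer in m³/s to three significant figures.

12.5 m³/s

w_1 = (1.7 − 0.0)/2 = 0.85 m; q_1 = 0.36 × 0.56 × 0.85 = 0.1714 m³/s
w_2 = (4.2 − 0.0)/2 = 2.1 m; q_2 = 0.49 × 1.14 × 2.1 = 1.173 m³/s
w_3 = (6.2 − 1.7)/2 = 2.25 m; q_3 = 0.64 × 1.66 × 2.25 = 2.390 m³/s
w_4 = (10.2 − 4.2)/2 = 3 m; q_4 = 0.66 × 1.77 × 3 = 3.505 m³/s
w_5 = (12.3 − 6.2)/2 = 3.05 m; q_5 = 0.44 × 1.40 × 3.05 = 1.879 m³/s
w_6 = (14.6 − 10.2)/2 = 2.2 m; q_6 = 0.54 × 1.30 × 2.2 = 1.544 m³/s
w_7 = (17.9 − 12.3)/2 = 2.8 m; q_7 = 0.48 × 1.25 × 2.8 = 1.680 m³/s
w_8 = (17.9 − 14.6)/2 = 1.65 m; q_8 = 0.18 × 0.38 × 1.65 = 0.1129 m³/s
Q = Σ qᵢ = 12.46 m³/s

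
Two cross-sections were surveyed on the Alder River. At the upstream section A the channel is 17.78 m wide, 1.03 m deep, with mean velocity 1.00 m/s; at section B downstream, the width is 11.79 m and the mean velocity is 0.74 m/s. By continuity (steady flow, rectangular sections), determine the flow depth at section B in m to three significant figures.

2.10 m

Q = A₁V₁ = (17.78×1.03) × 1.00 = 18.31 m³/s
d₂ = Q/(b₂ V₂) = 18.31/(11.79×0.74) = 2.099 m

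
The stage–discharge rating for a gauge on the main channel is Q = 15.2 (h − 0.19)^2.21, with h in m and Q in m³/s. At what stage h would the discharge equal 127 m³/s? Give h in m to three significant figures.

2.80 m

h − h₀ = (Q/C)^(1/b) = (127/15.2)^(1/2.21) = 2.613 m
h = 0.19 + 2.613 = 2.803 m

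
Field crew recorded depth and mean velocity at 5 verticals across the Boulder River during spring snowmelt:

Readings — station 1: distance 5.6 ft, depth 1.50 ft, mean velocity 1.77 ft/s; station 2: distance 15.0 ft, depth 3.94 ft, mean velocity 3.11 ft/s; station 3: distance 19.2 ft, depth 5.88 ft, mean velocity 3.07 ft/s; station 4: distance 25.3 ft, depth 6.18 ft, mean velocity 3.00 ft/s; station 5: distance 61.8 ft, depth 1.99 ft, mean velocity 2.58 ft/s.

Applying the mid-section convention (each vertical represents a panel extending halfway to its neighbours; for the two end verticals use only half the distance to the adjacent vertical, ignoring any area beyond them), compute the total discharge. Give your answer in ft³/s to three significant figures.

w_1 = (15.0 − 5.6)/2 = 4.7 ft; q_1 = 1.77 × 1.50 × 4.7 = 12.48 ft³/s
w_2 = (19.2 − 5.6)/2 = 6.8 ft; q_2 = 3.11 × 3.94 × 6.8 = 83.32 ft³/s
w_3 = (25.3 − 15.0)/2 = 5.15 ft; q_3 = 3.07 × 5.88 × 5.15 = 92.97 ft³/s
w_4 = (61.8 − 19.2)/2 = 21.3 ft; q_4 = 3.00 × 6.18 × 21.3 = 394.9 ft³/s
w_5 = (61.8 − 25.3)/2 = 18.25 ft; q_5 = 2.58 × 1.99 × 18.25 = 93.70 ft³/s
Q = Σ qᵢ = 677.4 ft³/s

677 ft³/s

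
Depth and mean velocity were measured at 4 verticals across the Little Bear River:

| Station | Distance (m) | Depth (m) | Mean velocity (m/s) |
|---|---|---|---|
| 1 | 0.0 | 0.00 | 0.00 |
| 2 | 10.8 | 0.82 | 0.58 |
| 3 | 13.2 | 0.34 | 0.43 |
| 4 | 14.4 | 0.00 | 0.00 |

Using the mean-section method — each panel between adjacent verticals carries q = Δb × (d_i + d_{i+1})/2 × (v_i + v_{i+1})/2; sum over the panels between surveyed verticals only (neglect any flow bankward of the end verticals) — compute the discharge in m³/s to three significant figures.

Panel 1-2: Δb = 10.8 m, d̄ = (0.00+0.82)/2 = 0.41, v̄ = (0.00+0.58)/2 = 0.29 → q = 10.8×0.41×0.29 = 1.284 m³/s
Panel 2-3: Δb = 2.4 m, d̄ = (0.82+0.34)/2 = 0.58, v̄ = (0.58+0.43)/2 = 0.505 → q = 2.4×0.58×0.505 = 0.7030 m³/s
Panel 3-4: Δb = 1.2 m, d̄ = (0.34+0.00)/2 = 0.17, v̄ = (0.43+0.00)/2 = 0.215 → q = 1.2×0.17×0.215 = 0.04386 m³/s
Q = Σ q = 2.031 m³/s

2.03 m³/s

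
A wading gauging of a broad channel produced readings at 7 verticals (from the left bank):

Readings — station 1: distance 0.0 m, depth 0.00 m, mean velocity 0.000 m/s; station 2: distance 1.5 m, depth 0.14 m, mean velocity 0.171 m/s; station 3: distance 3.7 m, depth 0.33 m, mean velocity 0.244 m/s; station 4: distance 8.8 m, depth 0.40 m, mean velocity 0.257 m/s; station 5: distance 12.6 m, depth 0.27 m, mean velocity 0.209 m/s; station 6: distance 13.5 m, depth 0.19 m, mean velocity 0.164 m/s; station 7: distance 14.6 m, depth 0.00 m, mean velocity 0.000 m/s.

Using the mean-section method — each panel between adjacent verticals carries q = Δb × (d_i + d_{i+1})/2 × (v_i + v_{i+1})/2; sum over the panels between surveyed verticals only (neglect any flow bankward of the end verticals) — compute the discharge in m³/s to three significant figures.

0.926 m³/s

Panel 1-2: Δb = 1.5 m, d̄ = (0.00+0.14)/2 = 0.07, v̄ = (0.000+0.171)/2 = 0.0855 → q = 1.5×0.07×0.0855 = 0.008978 m³/s
Panel 2-3: Δb = 2.2 m, d̄ = (0.14+0.33)/2 = 0.235, v̄ = (0.171+0.244)/2 = 0.2075 → q = 2.2×0.235×0.2075 = 0.1073 m³/s
Panel 3-4: Δb = 5.1 m, d̄ = (0.33+0.40)/2 = 0.365, v̄ = (0.244+0.257)/2 = 0.2505 → q = 5.1×0.365×0.2505 = 0.4663 m³/s
Panel 4-5: Δb = 3.8 m, d̄ = (0.40+0.27)/2 = 0.335, v̄ = (0.257+0.209)/2 = 0.233 → q = 3.8×0.335×0.233 = 0.2966 m³/s
Panel 5-6: Δb = 0.9 m, d̄ = (0.27+0.19)/2 = 0.23, v̄ = (0.209+0.164)/2 = 0.1865 → q = 0.9×0.23×0.1865 = 0.03861 m³/s
Panel 6-7: Δb = 1.1 m, d̄ = (0.19+0.00)/2 = 0.095, v̄ = (0.164+0.000)/2 = 0.082 → q = 1.1×0.095×0.082 = 0.008569 m³/s
Q = Σ q = 0.9263 m³/s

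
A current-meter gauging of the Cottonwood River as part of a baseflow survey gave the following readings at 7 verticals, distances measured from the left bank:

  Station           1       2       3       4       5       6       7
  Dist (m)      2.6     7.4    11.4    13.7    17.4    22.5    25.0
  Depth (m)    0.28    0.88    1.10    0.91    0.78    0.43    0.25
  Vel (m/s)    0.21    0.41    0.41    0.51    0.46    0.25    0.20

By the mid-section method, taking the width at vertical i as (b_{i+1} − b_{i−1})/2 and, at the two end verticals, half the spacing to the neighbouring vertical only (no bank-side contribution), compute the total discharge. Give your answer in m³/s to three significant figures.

6.59 m³/s

w_1 = (7.4 − 2.6)/2 = 2.4 m; q_1 = 0.21 × 0.28 × 2.4 = 0.1411 m³/s
w_2 = (11.4 − 2.6)/2 = 4.4 m; q_2 = 0.41 × 0.88 × 4.4 = 1.588 m³/s
w_3 = (13.7 − 7.4)/2 = 3.15 m; q_3 = 0.41 × 1.10 × 3.15 = 1.421 m³/s
w_4 = (17.4 − 11.4)/2 = 3 m; q_4 = 0.51 × 0.91 × 3 = 1.392 m³/s
w_5 = (22.5 − 13.7)/2 = 4.4 m; q_5 = 0.46 × 0.78 × 4.4 = 1.579 m³/s
w_6 = (25.0 − 17.4)/2 = 3.8 m; q_6 = 0.25 × 0.43 × 3.8 = 0.4085 m³/s
w_7 = (25.0 − 22.5)/2 = 1.25 m; q_7 = 0.20 × 0.25 × 1.25 = 0.06250 m³/s
Q = Σ qᵢ = 6.591 m³/s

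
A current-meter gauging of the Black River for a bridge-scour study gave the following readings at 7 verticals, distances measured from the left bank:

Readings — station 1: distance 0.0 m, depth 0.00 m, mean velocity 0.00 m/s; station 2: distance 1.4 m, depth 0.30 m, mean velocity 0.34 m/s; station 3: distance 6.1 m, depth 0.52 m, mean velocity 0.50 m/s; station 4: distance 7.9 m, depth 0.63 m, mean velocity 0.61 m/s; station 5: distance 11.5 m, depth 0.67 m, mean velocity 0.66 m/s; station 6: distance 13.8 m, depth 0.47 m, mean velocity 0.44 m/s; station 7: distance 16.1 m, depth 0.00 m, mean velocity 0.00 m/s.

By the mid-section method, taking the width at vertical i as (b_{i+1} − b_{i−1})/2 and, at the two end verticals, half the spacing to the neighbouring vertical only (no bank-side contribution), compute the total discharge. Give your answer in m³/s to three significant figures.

w_2 = (6.1 − 0.0)/2 = 3.05 m; q_2 = 0.34 × 0.30 × 3.05 = 0.3111 m³/s
w_3 = (7.9 − 1.4)/2 = 3.25 m; q_3 = 0.50 × 0.52 × 3.25 = 0.8450 m³/s
w_4 = (11.5 − 6.1)/2 = 2.7 m; q_4 = 0.61 × 0.63 × 2.7 = 1.038 m³/s
w_5 = (13.8 − 7.9)/2 = 2.95 m; q_5 = 0.66 × 0.67 × 2.95 = 1.304 m³/s
w_6 = (16.1 − 11.5)/2 = 2.3 m; q_6 = 0.44 × 0.47 × 2.3 = 0.4756 m³/s
Stations 1, 7 contribute zero (depth or velocity is 0).
Q = Σ qᵢ = 3.974 m³/s

3.97 m³/s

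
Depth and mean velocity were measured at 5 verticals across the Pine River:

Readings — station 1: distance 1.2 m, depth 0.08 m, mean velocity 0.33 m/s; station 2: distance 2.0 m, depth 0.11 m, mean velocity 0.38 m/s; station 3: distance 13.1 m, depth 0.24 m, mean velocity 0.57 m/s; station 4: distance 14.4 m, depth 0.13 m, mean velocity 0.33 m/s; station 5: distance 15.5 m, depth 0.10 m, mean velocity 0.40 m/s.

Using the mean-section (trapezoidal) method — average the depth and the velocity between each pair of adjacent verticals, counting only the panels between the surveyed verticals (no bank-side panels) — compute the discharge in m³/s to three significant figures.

1.10 m³/s

Panel 1-2: Δb = 0.8 m, d̄ = (0.08+0.11)/2 = 0.095, v̄ = (0.33+0.38)/2 = 0.355 → q = 0.8×0.095×0.355 = 0.02698 m³/s
Panel 2-3: Δb = 11.1 m, d̄ = (0.11+0.24)/2 = 0.175, v̄ = (0.38+0.57)/2 = 0.475 → q = 11.1×0.175×0.475 = 0.9227 m³/s
Panel 3-4: Δb = 1.3 m, d̄ = (0.24+0.13)/2 = 0.185, v̄ = (0.57+0.33)/2 = 0.45 → q = 1.3×0.185×0.45 = 0.1082 m³/s
Panel 4-5: Δb = 1.1 m, d̄ = (0.13+0.10)/2 = 0.115, v̄ = (0.33+0.40)/2 = 0.365 → q = 1.1×0.115×0.365 = 0.04617 m³/s
Q = Σ q = 1.104 m³/s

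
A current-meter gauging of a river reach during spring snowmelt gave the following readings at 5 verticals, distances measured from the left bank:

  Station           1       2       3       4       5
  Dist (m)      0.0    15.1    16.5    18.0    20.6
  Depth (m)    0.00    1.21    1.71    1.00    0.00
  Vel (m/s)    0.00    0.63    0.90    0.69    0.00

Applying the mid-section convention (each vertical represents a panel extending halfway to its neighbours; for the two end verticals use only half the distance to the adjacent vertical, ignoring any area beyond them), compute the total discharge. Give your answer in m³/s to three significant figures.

9.94 m³/s

w_2 = (16.5 − 0.0)/2 = 8.25 m; q_2 = 0.63 × 1.21 × 8.25 = 6.289 m³/s
w_3 = (18.0 − 15.1)/2 = 1.45 m; q_3 = 0.90 × 1.71 × 1.45 = 2.232 m³/s
w_4 = (20.6 − 16.5)/2 = 2.05 m; q_4 = 0.69 × 1.00 × 2.05 = 1.415 m³/s
Stations 1, 5 contribute zero (depth or velocity is 0).
Q = Σ qᵢ = 9.935 m³/s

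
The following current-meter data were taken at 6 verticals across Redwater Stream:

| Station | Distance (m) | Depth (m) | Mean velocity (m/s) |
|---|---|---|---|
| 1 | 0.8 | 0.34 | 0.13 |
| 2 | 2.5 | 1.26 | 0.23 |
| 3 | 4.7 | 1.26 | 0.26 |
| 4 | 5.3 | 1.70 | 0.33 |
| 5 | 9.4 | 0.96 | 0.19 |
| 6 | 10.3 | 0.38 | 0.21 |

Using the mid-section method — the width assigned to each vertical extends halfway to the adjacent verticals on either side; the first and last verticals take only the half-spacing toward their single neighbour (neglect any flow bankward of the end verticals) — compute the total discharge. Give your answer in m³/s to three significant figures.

w_1 = (2.5 − 0.8)/2 = 0.85 m; q_1 = 0.13 × 0.34 × 0.85 = 0.03757 m³/s
w_2 = (4.7 − 0.8)/2 = 1.95 m; q_2 = 0.23 × 1.26 × 1.95 = 0.5651 m³/s
w_3 = (5.3 − 2.5)/2 = 1.4 m; q_3 = 0.26 × 1.26 × 1.4 = 0.4586 m³/s
w_4 = (9.4 − 4.7)/2 = 2.35 m; q_4 = 0.33 × 1.70 × 2.35 = 1.318 m³/s
w_5 = (10.3 − 5.3)/2 = 2.5 m; q_5 = 0.19 × 0.96 × 2.5 = 0.4560 m³/s
w_6 = (10.3 − 9.4)/2 = 0.45 m; q_6 = 0.21 × 0.38 × 0.45 = 0.03591 m³/s
Q = Σ qᵢ = 2.872 m³/s

2.87 m³/s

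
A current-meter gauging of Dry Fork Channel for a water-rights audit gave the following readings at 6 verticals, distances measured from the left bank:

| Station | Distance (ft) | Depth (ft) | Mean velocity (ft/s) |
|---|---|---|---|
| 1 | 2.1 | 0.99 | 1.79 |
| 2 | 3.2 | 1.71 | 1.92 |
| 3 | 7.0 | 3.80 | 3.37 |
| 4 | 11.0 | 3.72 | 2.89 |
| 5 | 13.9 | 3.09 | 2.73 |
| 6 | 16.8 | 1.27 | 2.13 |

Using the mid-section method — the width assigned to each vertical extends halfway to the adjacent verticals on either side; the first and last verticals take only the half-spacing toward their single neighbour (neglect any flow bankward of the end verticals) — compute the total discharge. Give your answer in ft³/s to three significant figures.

w_1 = (3.2 − 2.1)/2 = 0.55 ft; q_1 = 1.79 × 0.99 × 0.55 = 0.9747 ft³/s
w_2 = (7.0 − 2.1)/2 = 2.45 ft; q_2 = 1.92 × 1.71 × 2.45 = 8.044 ft³/s
w_3 = (11.0 − 3.2)/2 = 3.9 ft; q_3 = 3.37 × 3.80 × 3.9 = 49.94 ft³/s
w_4 = (13.9 − 7.0)/2 = 3.45 ft; q_4 = 2.89 × 3.72 × 3.45 = 37.09 ft³/s
w_5 = (16.8 − 11.0)/2 = 2.9 ft; q_5 = 2.73 × 3.09 × 2.9 = 24.46 ft³/s
w_6 = (16.8 − 13.9)/2 = 1.45 ft; q_6 = 2.13 × 1.27 × 1.45 = 3.922 ft³/s
Q = Σ qᵢ = 124.4 ft³/s

124 ft³/s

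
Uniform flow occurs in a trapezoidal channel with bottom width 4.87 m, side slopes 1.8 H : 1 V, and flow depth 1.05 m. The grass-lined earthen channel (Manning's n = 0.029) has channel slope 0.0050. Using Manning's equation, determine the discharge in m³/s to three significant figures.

14.6 m³/s

A = (b + z·y)·y = (4.87 + 1.8×1.05)×1.05 = 7.098 m²
P = b + 2y√(1+z²) = 4.87 + 2×1.05×√(1+1.8²) = 9.194 m
R = A/P = 7.098/9.194 = 0.7720 m
Q = (1/n)·A·R^(2/3)·S^(1/2) = (1/0.029) × 7.098 × 0.7720^(2/3) × 0.0050^(1/2) = 14.56 m³/s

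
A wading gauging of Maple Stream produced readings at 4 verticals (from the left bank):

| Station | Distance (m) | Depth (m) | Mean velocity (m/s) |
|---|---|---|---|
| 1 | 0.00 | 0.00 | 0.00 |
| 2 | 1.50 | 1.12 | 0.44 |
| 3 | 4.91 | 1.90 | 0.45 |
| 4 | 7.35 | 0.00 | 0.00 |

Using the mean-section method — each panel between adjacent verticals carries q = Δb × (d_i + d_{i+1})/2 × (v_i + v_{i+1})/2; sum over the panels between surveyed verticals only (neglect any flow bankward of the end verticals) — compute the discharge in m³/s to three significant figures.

Panel 1-2: Δb = 1.5 m, d̄ = (0.00+1.12)/2 = 0.56, v̄ = (0.00+0.44)/2 = 0.22 → q = 1.5×0.56×0.22 = 0.1848 m³/s
Panel 2-3: Δb = 3.41 m, d̄ = (1.12+1.90)/2 = 1.51, v̄ = (0.44+0.45)/2 = 0.445 → q = 3.41×1.51×0.445 = 2.291 m³/s
Panel 3-4: Δb = 2.44 m, d̄ = (1.90+0.00)/2 = 0.95, v̄ = (0.45+0.00)/2 = 0.225 → q = 2.44×0.95×0.225 = 0.5216 m³/s
Q = Σ q = 2.998 m³/s

3.00 m³/s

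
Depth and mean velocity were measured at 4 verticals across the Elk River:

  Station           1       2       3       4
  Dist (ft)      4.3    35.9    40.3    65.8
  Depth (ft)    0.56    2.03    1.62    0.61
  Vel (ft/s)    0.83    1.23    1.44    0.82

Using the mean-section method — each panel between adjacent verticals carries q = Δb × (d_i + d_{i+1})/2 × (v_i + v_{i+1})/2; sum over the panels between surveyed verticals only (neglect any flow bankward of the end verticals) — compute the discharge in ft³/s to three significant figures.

Panel 1-2: Δb = 31.6 ft, d̄ = (0.56+2.03)/2 = 1.295, v̄ = (0.83+1.23)/2 = 1.03 → q = 31.6×1.295×1.03 = 42.15 ft³/s
Panel 2-3: Δb = 4.4 ft, d̄ = (2.03+1.62)/2 = 1.825, v̄ = (1.23+1.44)/2 = 1.335 → q = 4.4×1.825×1.335 = 10.72 ft³/s
Panel 3-4: Δb = 25.5 ft, d̄ = (1.62+0.61)/2 = 1.115, v̄ = (1.44+0.82)/2 = 1.13 → q = 25.5×1.115×1.13 = 32.13 ft³/s
Q = Σ q = 85.00 ft³/s

85.0 ft³/s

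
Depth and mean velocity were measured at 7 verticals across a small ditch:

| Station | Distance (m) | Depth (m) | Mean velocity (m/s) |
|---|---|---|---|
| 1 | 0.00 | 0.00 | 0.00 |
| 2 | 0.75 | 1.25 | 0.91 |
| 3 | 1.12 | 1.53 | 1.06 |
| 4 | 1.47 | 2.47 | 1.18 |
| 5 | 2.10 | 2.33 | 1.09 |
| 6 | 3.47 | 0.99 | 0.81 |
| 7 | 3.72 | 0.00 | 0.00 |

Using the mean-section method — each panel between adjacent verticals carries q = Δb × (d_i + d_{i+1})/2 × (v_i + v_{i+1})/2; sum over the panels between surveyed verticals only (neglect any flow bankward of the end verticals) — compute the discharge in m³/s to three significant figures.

Panel 1-2: Δb = 0.75 m, d̄ = (0.00+1.25)/2 = 0.625, v̄ = (0.00+0.91)/2 = 0.455 → q = 0.75×0.625×0.455 = 0.2133 m³/s
Panel 2-3: Δb = 0.37 m, d̄ = (1.25+1.53)/2 = 1.39, v̄ = (0.91+1.06)/2 = 0.985 → q = 0.37×1.39×0.985 = 0.5066 m³/s
Panel 3-4: Δb = 0.35 m, d̄ = (1.53+2.47)/2 = 2, v̄ = (1.06+1.18)/2 = 1.12 → q = 0.35×2×1.12 = 0.7840 m³/s
Panel 4-5: Δb = 0.63 m, d̄ = (2.47+2.33)/2 = 2.4, v̄ = (1.18+1.09)/2 = 1.135 → q = 0.63×2.4×1.135 = 1.716 m³/s
Panel 5-6: Δb = 1.37 m, d̄ = (2.33+0.99)/2 = 1.66, v̄ = (1.09+0.81)/2 = 0.95 → q = 1.37×1.66×0.95 = 2.160 m³/s
Panel 6-7: Δb = 0.25 m, d̄ = (0.99+0.00)/2 = 0.495, v̄ = (0.81+0.00)/2 = 0.405 → q = 0.25×0.495×0.405 = 0.05012 m³/s
Q = Σ q = 5.431 m³/s

5.43 m³/s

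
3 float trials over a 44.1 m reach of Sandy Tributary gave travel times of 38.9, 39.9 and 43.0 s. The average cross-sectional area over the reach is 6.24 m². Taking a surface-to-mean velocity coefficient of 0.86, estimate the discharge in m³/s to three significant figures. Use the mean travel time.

t̄ = (38.9 + 39.9 + 43.0) / 3 = 40.6 s
v_surface = L / t̄ = 44.1 / 40.6 = 1.086 m/s
v_mean = 0.86 × 1.086 = 0.9341 m/s
Q = A × v_mean = 6.24 × 0.9341 = 5.829 m³/s

5.83 m³/s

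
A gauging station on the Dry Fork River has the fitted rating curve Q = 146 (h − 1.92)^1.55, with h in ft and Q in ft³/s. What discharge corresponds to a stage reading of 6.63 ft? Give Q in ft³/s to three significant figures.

1610 ft³/s

Q = 146 × (6.63 − 1.92)^1.55 = 146 × 4.71^1.55 = 1613 ft³/s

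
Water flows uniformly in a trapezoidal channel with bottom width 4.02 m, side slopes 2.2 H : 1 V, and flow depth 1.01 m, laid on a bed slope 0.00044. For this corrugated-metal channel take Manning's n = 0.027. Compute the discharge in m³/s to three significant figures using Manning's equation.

3.89 m³/s

A = (b + z·y)·y = (4.02 + 2.2×1.01)×1.01 = 6.304 m²
P = b + 2y√(1+z²) = 4.02 + 2×1.01×√(1+2.2²) = 8.902 m
R = A/P = 6.304/8.902 = 0.7082 m
Q = (1/n)·A·R^(2/3)·S^(1/2) = (1/0.027) × 6.304 × 0.7082^(2/3) × 0.00044^(1/2) = 3.892 m³/s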